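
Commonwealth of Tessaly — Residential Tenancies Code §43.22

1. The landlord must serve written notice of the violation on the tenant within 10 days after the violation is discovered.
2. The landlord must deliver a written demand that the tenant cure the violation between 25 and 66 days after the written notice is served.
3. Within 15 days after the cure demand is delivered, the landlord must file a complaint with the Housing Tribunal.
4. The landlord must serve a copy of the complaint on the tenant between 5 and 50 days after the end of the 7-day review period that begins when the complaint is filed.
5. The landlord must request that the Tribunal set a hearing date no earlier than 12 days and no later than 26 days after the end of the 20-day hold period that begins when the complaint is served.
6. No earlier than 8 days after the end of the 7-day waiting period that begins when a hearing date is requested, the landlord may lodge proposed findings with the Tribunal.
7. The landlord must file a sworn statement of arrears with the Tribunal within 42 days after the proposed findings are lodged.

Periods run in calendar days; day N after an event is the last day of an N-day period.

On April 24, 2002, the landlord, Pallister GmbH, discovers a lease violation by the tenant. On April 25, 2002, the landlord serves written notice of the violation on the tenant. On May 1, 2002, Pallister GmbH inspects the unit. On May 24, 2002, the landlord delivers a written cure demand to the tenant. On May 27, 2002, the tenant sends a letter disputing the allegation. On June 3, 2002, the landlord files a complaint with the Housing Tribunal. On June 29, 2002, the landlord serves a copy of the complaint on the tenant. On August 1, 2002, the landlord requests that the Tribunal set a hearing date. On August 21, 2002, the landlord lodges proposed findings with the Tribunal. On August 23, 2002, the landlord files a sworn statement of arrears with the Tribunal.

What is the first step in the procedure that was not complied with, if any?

None — every step was satisfied

(1) due by April 24, 2002 + 10 days = May 4, 2002; completed April 25, 2002, before the deadline.
(2) the permitted window runs from April 25, 2002 + 25 = May 20, 2002 to April 25, 2002 + 66 = June 30, 2002; done May 24, 2002, which is between those dates.
(3) due by May 24, 2002 + 15 days = June 8, 2002; completed June 3, 2002, before the deadline.
(4) the permitted window runs from June 10, 2002 + 5 = June 15, 2002 to June 10, 2002 + 50 = July 30, 2002; June 29, 2002 falls inside that range.
(5) the permitted window runs from July 19, 2002 + 12 = July 31, 2002 to July 19, 2002 + 26 = August 14, 2002; done August 1, 2002 — within the window.
(6) permitted from August 8, 2002 + 8 days = August 16, 2002 onward; done August 21, 2002 — permitted.
(7) due by August 21, 2002 + 42 days = October 2, 2002; August 23, 2002 is within that limit.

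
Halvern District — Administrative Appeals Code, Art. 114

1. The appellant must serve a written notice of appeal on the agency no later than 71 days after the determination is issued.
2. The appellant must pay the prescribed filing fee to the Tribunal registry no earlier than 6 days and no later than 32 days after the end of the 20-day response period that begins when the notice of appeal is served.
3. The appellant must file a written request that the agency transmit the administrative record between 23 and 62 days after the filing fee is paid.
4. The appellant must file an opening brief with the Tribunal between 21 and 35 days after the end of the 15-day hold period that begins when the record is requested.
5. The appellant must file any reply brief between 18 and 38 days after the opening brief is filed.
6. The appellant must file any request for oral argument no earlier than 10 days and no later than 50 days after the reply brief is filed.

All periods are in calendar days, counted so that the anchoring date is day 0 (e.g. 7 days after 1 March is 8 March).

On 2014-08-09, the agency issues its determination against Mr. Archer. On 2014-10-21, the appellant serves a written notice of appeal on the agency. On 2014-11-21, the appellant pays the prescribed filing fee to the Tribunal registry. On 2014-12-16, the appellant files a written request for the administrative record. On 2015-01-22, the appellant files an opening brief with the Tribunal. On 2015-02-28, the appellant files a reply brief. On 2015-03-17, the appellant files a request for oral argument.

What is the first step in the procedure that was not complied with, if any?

Step 1

Step 1: 71 days after 2014-08-09 (when the determination is issued) is 2014-10-19; not done until 2014-10-21, 2 days after the deadline.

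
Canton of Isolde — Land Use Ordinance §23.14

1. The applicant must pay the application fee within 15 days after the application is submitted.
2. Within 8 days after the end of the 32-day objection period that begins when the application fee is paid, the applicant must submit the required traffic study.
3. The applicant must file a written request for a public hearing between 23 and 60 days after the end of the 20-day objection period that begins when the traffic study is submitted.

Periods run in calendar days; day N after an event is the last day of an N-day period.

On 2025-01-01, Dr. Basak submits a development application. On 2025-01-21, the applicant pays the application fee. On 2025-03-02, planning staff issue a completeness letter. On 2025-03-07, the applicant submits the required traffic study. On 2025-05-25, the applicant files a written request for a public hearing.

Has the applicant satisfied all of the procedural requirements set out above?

No

Step 1: 15 days after 2025-01-01 (when the application is submitted) is 2025-01-16; 2025-01-21 misses that deadline by 5 days.
The procedure was therefore not followed at step 1.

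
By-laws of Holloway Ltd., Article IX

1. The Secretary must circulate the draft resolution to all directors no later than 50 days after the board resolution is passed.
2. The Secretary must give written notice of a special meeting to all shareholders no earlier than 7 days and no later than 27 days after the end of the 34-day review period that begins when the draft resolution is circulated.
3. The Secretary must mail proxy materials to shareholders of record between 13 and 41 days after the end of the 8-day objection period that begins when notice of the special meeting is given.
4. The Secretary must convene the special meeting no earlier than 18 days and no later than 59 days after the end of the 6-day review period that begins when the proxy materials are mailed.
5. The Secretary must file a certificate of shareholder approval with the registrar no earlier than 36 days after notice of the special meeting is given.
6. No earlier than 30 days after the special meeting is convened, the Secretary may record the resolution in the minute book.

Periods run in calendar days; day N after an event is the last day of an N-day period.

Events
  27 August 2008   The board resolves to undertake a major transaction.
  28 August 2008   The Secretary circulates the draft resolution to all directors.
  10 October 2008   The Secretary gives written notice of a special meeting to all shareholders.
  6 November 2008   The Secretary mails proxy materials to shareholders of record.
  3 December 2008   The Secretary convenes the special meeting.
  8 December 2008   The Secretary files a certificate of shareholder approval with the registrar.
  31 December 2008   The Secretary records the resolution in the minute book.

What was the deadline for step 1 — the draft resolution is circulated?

Step 1 runs from 27 August 2008, when the board resolution is passed. 50 days after 27 August 2008 is 16 October 2008.

16 October 2008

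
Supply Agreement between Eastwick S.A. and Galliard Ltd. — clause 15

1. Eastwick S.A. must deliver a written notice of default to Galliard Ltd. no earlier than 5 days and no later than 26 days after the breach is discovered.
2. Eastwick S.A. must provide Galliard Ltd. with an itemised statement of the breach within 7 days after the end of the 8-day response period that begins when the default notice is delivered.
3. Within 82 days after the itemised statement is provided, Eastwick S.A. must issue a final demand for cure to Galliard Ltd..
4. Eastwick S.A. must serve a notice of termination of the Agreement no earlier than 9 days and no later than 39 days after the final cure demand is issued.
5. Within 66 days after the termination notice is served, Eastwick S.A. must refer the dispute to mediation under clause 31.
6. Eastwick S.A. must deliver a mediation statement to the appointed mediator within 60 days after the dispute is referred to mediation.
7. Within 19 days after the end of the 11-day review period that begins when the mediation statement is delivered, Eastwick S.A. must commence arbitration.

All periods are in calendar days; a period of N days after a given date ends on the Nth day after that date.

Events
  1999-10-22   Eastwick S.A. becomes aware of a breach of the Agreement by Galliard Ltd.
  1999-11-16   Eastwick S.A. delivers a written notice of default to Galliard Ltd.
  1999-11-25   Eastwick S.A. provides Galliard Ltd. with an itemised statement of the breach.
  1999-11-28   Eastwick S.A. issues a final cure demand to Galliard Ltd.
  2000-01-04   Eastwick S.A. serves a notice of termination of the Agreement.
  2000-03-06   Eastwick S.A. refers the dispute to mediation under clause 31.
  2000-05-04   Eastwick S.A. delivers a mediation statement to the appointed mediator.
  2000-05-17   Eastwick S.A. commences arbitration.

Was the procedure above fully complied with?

Step 1: the window is 5–26 days after 1999-10-22 (when the breach is discovered), so 1999-10-27 through 1999-11-17; 1999-11-16 falls inside that range.
Step 2: 7 days after 1999-11-24 (end of the 8-day response period, which began when the default notice is delivered on 1999-11-16) is 1999-12-01; completed 1999-11-25, before the deadline.
Step 3: 82 days after 1999-11-25 (when the itemised statement is provided) is 2000-02-15; 1999-11-28 is within that limit.
Step 4: the window is 9–39 days after 1999-11-28 (when the final cure demand is issued), so 1999-12-07 through 2000-01-06; done 2000-01-04, which is between those dates.
Step 5: 66 days after 2000-01-04 (when the termination notice is served) is 2000-03-10; done 2000-03-06 — timely.
Step 6: 60 days after 2000-03-06 (when the dispute is referred to mediation) is 2000-05-05; done 2000-05-04 — timely.
Step 7: 19 days after 2000-05-15 (end of the 11-day review period, which began when the mediation statement is delivered on 2000-05-04) is 2000-06-03; done 2000-05-17 — timely.

Yes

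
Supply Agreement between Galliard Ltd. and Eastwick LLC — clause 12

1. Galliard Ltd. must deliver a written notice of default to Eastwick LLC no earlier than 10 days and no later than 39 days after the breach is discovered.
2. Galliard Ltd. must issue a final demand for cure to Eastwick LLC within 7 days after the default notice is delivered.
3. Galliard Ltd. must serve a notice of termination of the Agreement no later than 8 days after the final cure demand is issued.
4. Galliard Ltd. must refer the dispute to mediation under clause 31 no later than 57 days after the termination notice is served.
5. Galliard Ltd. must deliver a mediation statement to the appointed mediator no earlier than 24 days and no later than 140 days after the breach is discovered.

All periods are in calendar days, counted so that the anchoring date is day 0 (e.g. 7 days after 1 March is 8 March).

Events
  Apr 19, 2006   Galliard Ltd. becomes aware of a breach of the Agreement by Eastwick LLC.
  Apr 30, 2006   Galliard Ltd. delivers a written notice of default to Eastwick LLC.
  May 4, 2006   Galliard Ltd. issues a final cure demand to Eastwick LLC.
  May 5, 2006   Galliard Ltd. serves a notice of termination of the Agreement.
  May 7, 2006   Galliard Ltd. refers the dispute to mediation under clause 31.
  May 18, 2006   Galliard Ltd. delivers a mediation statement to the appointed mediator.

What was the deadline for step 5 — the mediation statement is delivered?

Sep 6, 2006

Step 5 runs from Apr 19, 2006, when the breach is discovered. The window is 24–140 days after Apr 19, 2006; it closes on Sep 6, 2006.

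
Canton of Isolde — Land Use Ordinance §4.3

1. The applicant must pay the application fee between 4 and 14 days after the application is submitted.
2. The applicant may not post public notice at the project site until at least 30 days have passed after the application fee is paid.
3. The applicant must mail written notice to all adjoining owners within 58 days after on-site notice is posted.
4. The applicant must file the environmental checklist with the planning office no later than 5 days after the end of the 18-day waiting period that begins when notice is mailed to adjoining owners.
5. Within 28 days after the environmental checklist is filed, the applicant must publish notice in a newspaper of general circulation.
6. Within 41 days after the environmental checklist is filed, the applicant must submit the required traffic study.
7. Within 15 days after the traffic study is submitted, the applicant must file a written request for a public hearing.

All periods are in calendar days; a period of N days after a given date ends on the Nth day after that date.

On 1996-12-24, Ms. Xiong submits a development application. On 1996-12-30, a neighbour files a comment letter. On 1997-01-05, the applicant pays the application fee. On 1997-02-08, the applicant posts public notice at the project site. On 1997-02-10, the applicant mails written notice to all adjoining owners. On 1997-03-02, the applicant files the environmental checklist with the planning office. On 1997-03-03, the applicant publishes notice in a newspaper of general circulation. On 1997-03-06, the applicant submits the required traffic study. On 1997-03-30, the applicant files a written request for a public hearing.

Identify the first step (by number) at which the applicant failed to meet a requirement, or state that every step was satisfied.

Step 7

Step 1: the window is 4–14 days after 1996-12-24 (when the application is submitted), so 1996-12-28 through 1997-01-07; done 1997-01-05 — within the window.
Step 2: the earliest permitted date is 30 days after 1997-01-05 (when the application fee is paid), i.e. 1997-02-04; done 1997-02-08, after the minimum wait.
Step 3: 58 days after 1997-02-08 (when on-site notice is posted) is 1997-04-07; completed 1997-02-10, before the deadline.
Step 4: 5 days after 1997-02-28 (end of the 18-day waiting period, which began when notice is mailed to adjoining owners on 1997-02-10) is 1997-03-05; done 1997-03-02 — timely.
Step 5: 28 days after 1997-03-02 (when the environmental checklist is filed) is 1997-03-30; done 1997-03-03 — timely.
Step 6: 41 days after 1997-03-02 (when the environmental checklist is filed) is 1997-04-12; completed 1997-03-06, before the deadline.
Step 7: 15 days after 1997-03-06 (when the traffic study is submitted) is 1997-03-21; not done until 1997-03-30, 9 days after the deadline.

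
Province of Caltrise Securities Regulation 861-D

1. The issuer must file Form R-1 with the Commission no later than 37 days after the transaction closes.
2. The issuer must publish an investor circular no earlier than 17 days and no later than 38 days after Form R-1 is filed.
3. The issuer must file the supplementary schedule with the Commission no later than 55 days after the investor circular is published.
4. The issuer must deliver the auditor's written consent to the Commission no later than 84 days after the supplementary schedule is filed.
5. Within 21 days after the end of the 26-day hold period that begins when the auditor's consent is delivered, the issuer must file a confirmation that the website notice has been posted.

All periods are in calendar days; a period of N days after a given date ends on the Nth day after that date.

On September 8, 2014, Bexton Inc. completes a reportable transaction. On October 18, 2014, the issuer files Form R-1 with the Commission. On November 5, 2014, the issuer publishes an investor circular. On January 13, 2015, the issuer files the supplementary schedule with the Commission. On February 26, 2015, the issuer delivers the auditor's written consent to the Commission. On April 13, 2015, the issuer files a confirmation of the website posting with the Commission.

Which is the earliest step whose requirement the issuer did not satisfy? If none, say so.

Step 1

Step 1 — counting 37 days from September 8, 2014 (when the transaction closes) gives a deadline of October 15, 2014; done October 18, 2014 — 3 days late.
No need to go further; step 1 was not satisfied.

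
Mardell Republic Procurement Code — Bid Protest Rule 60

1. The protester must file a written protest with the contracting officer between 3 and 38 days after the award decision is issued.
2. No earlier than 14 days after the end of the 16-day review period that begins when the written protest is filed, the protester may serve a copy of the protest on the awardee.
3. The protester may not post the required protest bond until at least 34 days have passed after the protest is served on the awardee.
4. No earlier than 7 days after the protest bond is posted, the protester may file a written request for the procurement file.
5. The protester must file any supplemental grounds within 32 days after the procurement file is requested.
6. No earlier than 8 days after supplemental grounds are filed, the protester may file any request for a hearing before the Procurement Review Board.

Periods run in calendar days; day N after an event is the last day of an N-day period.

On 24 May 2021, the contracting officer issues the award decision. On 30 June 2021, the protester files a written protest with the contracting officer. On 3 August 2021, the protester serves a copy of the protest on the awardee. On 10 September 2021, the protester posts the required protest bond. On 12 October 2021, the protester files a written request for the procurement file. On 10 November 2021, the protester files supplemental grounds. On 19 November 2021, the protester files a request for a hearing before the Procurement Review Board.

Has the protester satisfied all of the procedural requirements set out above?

Step 1 — 3 and 38 days from 24 May 2021 (when the award decision is issued) are 27 May 2021 and 1 July 2021 respectively; done 30 June 2021, which is between those dates.
Step 2 — must wait 14 days from 16 July 2021 (end of the 16-day review period, which began when the written protest is filed on 30 June 2021), so not before 30 July 2021; 3 August 2021 is on or after that date.
Step 3 — must wait 34 days from 3 August 2021 (when the protest is served on the awardee), so not before 6 September 2021; done 10 September 2021 — permitted.
Step 4 — must wait 7 days from 10 September 2021 (when the protest bond is posted), so not before 17 September 2021; done 12 October 2021, after the minimum wait.
Step 5 — counting 32 days from 12 October 2021 (when the procurement file is requested) gives a deadline of 13 November 2021; done 10 November 2021 — timely.
Step 6 — must wait 8 days from 10 November 2021 (when supplemental grounds are filed), so not before 18 November 2021; done 19 November 2021, after the minimum wait.

Yes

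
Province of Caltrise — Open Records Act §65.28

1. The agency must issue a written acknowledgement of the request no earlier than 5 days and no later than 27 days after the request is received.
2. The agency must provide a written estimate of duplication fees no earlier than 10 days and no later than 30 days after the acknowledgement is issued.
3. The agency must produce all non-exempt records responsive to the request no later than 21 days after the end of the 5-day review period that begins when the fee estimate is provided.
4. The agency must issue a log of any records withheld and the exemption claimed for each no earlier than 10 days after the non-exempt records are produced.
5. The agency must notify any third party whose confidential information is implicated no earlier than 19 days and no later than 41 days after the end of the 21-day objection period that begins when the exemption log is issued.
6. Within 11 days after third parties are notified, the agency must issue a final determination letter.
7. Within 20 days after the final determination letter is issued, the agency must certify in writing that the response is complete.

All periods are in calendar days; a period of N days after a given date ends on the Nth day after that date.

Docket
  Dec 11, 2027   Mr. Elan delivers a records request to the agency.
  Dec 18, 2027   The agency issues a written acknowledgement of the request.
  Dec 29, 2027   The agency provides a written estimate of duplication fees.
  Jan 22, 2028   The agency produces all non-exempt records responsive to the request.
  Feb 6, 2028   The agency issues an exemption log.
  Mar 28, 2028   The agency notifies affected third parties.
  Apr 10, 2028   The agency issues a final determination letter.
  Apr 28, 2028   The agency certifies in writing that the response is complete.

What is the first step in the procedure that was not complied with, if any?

Step 6

(1) the permitted window runs from Dec 11, 2027 + 5 = Dec 16, 2027 to Dec 11, 2027 + 27 = Jan 7, 2028; Dec 18, 2027 falls inside that range.
(2) the permitted window runs from Dec 18, 2027 + 10 = Dec 28, 2027 to Dec 18, 2027 + 30 = Jan 17, 2028; done Dec 29, 2027, which is between those dates.
(3) due by Jan 3, 2028 + 21 days = Jan 24, 2028; done Jan 22, 2028 — timely.
(4) permitted from Jan 22, 2028 + 10 days = Feb 1, 2028 onward; done Feb 6, 2028, after the minimum wait.
(5) the permitted window runs from Feb 27, 2028 + 19 = Mar 17, 2028 to Feb 27, 2028 + 41 = Apr 8, 2028; done Mar 28, 2028 — within the window.
(6) due by Mar 28, 2028 + 11 days = Apr 8, 2028; not done until Apr 10, 2028, 2 days after the deadline.
Later steps need not be reached.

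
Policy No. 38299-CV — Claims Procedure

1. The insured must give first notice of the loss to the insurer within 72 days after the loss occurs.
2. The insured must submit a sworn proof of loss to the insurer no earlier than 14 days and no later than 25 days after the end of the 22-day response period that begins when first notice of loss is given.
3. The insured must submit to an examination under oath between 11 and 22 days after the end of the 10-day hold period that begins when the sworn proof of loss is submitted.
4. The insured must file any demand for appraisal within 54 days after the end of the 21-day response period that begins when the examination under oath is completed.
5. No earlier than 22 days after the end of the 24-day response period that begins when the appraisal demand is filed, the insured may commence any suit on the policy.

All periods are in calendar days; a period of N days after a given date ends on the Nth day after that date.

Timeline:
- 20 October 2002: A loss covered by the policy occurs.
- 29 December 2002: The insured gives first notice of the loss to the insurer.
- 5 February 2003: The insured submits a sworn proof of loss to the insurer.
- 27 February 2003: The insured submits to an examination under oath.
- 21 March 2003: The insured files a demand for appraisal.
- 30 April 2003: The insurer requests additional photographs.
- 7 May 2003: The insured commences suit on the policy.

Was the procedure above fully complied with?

Yes

(1) due by 20 October 2002 + 72 days = 31 December 2002; done 29 December 2002 — timely.
(2) the permitted window runs from 20 January 2003 + 14 = 3 February 2003 to 20 January 2003 + 25 = 14 February 2003; 5 February 2003 falls inside that range.
(3) the permitted window runs from 15 February 2003 + 11 = 26 February 2003 to 15 February 2003 + 22 = 9 March 2003; done 27 February 2003 — within the window.
(4) due by 20 March 2003 + 54 days = 13 May 2003; 21 March 2003 is within that limit.
(5) permitted from 14 April 2003 + 22 days = 6 May 2003 onward; 7 May 2003 is on or after that date.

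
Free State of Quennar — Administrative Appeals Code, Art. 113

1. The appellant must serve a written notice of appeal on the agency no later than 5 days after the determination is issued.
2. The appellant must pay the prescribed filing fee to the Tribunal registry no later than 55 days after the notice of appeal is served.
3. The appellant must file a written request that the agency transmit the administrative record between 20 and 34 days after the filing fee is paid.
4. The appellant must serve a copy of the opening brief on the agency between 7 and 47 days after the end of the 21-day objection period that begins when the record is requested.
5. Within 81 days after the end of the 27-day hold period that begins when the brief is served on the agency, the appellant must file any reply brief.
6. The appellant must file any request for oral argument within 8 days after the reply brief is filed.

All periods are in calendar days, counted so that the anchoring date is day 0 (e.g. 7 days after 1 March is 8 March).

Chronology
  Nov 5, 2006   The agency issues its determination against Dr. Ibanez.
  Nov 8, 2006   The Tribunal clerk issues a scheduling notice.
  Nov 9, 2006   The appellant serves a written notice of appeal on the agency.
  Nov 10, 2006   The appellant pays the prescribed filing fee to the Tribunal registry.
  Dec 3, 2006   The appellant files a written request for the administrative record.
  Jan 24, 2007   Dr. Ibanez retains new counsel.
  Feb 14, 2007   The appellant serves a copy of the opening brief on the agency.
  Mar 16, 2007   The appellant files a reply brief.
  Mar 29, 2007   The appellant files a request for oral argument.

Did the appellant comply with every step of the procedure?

(1) due by Nov 5, 2006 + 5 days = Nov 10, 2006; completed Nov 9, 2006, before the deadline.
(2) due by Nov 9, 2006 + 55 days = Jan 3, 2007; completed Nov 10, 2006, before the deadline.
(3) the permitted window runs from Nov 10, 2006 + 20 = Nov 30, 2006 to Nov 10, 2006 + 34 = Dec 14, 2006; done Dec 3, 2006 — within the window.
(4) the permitted window runs from Dec 24, 2006 + 7 = Dec 31, 2006 to Dec 24, 2006 + 47 = Feb 9, 2007; done Feb 14, 2007 — 5 days after the window closed.

No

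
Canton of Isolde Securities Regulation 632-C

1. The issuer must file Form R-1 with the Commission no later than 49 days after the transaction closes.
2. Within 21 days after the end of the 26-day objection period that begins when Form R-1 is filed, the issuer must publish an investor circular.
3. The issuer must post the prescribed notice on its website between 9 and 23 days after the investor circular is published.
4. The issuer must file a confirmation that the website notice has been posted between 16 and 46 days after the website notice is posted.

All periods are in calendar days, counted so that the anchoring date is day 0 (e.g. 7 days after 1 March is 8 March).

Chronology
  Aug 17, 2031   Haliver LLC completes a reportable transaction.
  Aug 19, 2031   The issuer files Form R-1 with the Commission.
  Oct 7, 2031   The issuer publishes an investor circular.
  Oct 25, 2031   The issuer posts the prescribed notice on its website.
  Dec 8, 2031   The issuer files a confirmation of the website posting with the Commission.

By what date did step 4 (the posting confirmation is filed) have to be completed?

Dec 10, 2031

Step 4 runs from Oct 25, 2031, when the website notice is posted. The window is 16–46 days after Oct 25, 2031; it closes on Dec 10, 2031.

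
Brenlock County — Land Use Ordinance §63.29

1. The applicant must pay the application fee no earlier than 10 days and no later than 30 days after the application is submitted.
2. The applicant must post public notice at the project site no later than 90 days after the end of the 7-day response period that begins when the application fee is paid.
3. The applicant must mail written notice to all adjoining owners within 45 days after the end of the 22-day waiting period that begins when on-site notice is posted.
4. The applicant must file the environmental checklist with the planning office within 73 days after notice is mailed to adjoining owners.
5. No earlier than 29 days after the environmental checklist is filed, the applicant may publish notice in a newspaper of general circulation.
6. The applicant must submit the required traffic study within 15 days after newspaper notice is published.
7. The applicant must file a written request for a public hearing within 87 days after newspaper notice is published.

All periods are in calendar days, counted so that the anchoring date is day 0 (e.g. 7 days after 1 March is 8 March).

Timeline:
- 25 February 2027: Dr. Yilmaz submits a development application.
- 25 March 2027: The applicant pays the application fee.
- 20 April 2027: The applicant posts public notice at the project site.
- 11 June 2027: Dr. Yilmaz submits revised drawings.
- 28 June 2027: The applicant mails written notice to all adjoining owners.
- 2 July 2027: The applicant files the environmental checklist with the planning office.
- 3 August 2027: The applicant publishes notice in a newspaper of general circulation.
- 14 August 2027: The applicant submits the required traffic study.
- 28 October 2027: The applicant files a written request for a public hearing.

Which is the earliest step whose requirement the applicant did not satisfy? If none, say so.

(1) the permitted window runs from 25 February 2027 + 10 = 7 March 2027 to 25 February 2027 + 30 = 27 March 2027; done 25 March 2027, which is between those dates.
(2) due by 1 April 2027 + 90 days = 30 June 2027; 20 April 2027 is within that limit.
(3) due by 12 May 2027 + 45 days = 26 June 2027; not done until 28 June 2027, 2 days after the deadline.
The procedure was therefore not followed at step 3.

Step 3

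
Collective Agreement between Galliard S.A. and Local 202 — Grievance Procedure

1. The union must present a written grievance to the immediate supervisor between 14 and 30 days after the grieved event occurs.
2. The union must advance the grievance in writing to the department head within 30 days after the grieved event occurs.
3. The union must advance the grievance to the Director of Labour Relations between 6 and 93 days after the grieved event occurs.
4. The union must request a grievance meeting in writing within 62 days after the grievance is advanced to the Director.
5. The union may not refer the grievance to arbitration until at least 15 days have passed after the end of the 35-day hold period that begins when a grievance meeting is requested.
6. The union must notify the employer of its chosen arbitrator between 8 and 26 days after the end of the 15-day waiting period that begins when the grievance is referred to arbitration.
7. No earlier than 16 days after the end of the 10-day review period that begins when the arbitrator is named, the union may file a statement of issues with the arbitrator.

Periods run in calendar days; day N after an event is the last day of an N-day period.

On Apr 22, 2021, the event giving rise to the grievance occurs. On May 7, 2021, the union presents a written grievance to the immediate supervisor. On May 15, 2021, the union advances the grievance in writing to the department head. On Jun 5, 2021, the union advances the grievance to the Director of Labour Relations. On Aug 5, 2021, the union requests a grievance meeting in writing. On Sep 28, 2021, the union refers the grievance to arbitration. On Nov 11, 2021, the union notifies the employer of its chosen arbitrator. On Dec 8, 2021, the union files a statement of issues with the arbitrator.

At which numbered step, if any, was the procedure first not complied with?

Step 6

Step 1: the window is 14–30 days after Apr 22, 2021 (when the grieved event occurs), so May 6, 2021 through May 22, 2021; May 7, 2021 falls inside that range.
Step 2: 30 days after Apr 22, 2021 (when the grieved event occurs) is May 22, 2021; May 15, 2021 is within that limit.
Step 3: the window is 6–93 days after Apr 22, 2021 (when the grieved event occurs), so Apr 28, 2021 through Jul 24, 2021; done Jun 5, 2021 — within the window.
Step 4: 62 days after Jun 5, 2021 (when the grievance is advanced to the Director) is Aug 6, 2021; Aug 5, 2021 is within that limit.
Step 5: the earliest permitted date is 15 days after Sep 9, 2021 (end of the 35-day hold period, which began when a grievance meeting is requested on Aug 5, 2021), i.e. Sep 24, 2021; done Sep 28, 2021, after the minimum wait.
Step 6: the window is 8–26 days after Oct 13, 2021 (end of the 15-day waiting period, which began when the grievance is referred to arbitration on Sep 28, 2021), so Oct 21, 2021 through Nov 8, 2021; done Nov 11, 2021 — 3 days after the window closed.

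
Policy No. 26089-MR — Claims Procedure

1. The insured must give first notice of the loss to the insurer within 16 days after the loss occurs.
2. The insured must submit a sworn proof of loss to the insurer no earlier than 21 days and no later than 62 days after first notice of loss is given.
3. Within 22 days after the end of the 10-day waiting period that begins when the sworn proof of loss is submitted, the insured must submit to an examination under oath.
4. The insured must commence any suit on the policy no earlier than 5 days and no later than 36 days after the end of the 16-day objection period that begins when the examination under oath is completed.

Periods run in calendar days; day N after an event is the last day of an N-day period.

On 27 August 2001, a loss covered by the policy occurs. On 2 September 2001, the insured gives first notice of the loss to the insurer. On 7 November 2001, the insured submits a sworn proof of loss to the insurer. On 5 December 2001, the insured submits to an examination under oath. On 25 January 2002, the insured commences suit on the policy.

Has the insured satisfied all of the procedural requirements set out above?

No

Step 1: 16 days after 27 August 2001 (when the loss occurs) is 12 September 2001; completed 2 September 2001, before the deadline.
Step 2: the window is 21–62 days after 2 September 2001 (when first notice of loss is given), so 23 September 2001 through 3 November 2001; done 7 November 2001 — 4 days after the window closed.
Later steps need not be reached.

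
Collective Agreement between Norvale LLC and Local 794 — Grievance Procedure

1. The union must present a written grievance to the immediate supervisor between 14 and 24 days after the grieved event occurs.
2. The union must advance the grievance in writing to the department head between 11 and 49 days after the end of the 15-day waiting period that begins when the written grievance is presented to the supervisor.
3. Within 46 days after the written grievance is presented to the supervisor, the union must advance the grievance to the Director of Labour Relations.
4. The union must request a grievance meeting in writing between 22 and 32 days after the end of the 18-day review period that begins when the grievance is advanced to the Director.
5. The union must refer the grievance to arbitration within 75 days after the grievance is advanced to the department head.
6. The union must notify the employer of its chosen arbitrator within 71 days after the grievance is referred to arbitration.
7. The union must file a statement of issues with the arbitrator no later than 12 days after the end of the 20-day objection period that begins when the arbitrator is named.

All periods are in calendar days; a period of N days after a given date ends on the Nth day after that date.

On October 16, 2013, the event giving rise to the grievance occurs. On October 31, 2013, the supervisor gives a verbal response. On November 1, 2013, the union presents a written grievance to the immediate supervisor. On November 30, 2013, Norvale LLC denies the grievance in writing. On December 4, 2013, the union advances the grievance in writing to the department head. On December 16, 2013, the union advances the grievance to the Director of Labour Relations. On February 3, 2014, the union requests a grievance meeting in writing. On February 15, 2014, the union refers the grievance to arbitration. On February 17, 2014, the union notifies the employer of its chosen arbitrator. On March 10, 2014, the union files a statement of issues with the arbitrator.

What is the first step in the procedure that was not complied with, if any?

None — every step was satisfied

Step 1 — 14 and 24 days from October 16, 2013 (when the grieved event occurs) are October 30, 2013 and November 9, 2013 respectively; done November 1, 2013, which is between those dates.
Step 2 — 11 and 49 days from November 16, 2013 (end of the 15-day waiting period, which began when the written grievance is presented to the supervisor on November 1, 2013) are November 27, 2013 and January 4, 2014 respectively; December 4, 2013 falls inside that range.
Step 3 — counting 46 days from November 1, 2013 (when the written grievance is presented to the supervisor) gives a deadline of December 17, 2013; completed December 16, 2013, before the deadline.
Step 4 — 22 and 32 days from January 3, 2014 (end of the 18-day review period, which began when the grievance is advanced to the Director on December 16, 2013) are January 25, 2014 and February 4, 2014 respectively; February 3, 2014 falls inside that range.
Step 5 — counting 75 days from December 4, 2013 (when the grievance is advanced to the department head) gives a deadline of February 17, 2014; completed February 15, 2014, before the deadline.
Step 6 — counting 71 days from February 15, 2014 (when the grievance is referred to arbitration) gives a deadline of April 27, 2014; February 17, 2014 is within that limit.
Step 7 — counting 12 days from March 9, 2014 (end of the 20-day objection period, which began when the arbitrator is named on February 17, 2014) gives a deadline of March 21, 2014; completed March 10, 2014, before the deadline.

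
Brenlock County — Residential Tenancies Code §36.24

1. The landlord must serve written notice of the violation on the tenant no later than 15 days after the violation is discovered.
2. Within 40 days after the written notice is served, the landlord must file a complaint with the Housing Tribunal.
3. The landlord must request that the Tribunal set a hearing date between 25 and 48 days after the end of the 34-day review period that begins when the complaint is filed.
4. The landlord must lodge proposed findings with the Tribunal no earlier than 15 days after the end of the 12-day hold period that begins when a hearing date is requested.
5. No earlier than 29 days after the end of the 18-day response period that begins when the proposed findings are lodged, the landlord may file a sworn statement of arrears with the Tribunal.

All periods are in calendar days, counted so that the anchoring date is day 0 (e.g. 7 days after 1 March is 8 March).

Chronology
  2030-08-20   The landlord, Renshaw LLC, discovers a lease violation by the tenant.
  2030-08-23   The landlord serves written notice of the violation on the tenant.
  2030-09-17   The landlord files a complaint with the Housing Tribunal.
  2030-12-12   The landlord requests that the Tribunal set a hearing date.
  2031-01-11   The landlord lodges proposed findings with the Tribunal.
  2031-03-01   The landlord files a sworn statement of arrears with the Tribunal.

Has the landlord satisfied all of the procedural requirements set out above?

Step 1: 15 days after 2030-08-20 (when the violation is discovered) is 2030-09-04; 2030-08-23 is within that limit.
Step 2: 40 days after 2030-08-23 (when the written notice is served) is 2030-10-02; completed 2030-09-17, before the deadline.
Step 3: the window is 25–48 days after 2030-10-21 (end of the 34-day review period, which began when the complaint is filed on 2030-09-17), so 2030-11-15 through 2030-12-08; 2030-12-12 is 4 days past the end of the window.
The procedure was therefore not followed at step 3.

No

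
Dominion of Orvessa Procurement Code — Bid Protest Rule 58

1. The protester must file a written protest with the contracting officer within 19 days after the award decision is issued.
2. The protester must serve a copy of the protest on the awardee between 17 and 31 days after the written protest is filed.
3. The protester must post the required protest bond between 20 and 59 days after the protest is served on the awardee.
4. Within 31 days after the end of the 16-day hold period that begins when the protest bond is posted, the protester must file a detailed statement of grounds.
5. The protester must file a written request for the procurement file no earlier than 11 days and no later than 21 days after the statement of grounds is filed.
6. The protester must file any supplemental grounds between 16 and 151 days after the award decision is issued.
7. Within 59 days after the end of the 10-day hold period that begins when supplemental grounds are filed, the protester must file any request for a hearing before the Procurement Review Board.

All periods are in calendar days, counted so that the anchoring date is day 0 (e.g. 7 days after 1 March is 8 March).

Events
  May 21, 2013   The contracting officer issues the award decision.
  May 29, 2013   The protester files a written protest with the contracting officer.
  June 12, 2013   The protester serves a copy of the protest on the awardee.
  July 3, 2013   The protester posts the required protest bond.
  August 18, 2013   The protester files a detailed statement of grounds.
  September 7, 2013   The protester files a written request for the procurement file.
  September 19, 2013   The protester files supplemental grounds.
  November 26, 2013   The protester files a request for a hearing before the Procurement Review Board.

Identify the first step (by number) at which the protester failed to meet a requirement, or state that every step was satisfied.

(1) due by May 21, 2013 + 19 days = June 9, 2013; May 29, 2013 is within that limit.
(2) the permitted window runs from May 29, 2013 + 17 = June 15, 2013 to May 29, 2013 + 31 = June 29, 2013; June 12, 2013 is 3 days too early.

Step 2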